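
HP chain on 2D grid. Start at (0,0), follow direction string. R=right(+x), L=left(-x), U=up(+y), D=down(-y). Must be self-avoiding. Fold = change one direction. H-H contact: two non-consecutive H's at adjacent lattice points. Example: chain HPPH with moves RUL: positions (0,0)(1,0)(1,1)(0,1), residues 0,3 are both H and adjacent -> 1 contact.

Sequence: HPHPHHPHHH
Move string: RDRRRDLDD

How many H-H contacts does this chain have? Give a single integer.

Positions: [(0, 0), (1, 0), (1, -1), (2, -1), (3, -1), (4, -1), (4, -2), (3, -2), (3, -3), (3, -4)]
H-H contact: residue 4 @(3,-1) - residue 7 @(3, -2)

Answer: 1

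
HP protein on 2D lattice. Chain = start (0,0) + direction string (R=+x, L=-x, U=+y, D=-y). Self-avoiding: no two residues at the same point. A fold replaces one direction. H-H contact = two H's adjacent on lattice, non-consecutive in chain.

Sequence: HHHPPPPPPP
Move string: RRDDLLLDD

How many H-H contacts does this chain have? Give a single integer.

Positions: [(0, 0), (1, 0), (2, 0), (2, -1), (2, -2), (1, -2), (0, -2), (-1, -2), (-1, -3), (-1, -4)]
No H-H contacts found.

Answer: 0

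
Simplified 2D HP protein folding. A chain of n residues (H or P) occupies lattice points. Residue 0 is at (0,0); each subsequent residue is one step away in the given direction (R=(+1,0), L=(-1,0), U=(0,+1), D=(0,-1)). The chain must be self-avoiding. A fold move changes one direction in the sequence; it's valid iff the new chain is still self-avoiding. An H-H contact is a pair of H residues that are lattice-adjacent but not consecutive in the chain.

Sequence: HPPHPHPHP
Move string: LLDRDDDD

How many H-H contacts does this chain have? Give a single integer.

Answer: 0

Derivation:
Positions: [(0, 0), (-1, 0), (-2, 0), (-2, -1), (-1, -1), (-1, -2), (-1, -3), (-1, -4), (-1, -5)]
No H-H contacts found.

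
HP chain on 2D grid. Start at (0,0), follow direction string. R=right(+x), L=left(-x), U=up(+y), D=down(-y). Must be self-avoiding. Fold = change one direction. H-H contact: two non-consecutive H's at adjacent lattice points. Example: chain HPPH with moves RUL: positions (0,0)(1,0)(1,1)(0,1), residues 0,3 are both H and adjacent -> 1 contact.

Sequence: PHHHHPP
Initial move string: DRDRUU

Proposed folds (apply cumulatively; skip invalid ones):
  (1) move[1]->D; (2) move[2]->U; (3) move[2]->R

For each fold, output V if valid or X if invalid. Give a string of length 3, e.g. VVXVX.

Answer: VXV

Derivation:
Initial: DRDRUU -> [(0, 0), (0, -1), (1, -1), (1, -2), (2, -2), (2, -1), (2, 0)]
Fold 1: move[1]->D => DDDRUU VALID
Fold 2: move[2]->U => DDURUU INVALID (collision), skipped
Fold 3: move[2]->R => DDRRUU VALID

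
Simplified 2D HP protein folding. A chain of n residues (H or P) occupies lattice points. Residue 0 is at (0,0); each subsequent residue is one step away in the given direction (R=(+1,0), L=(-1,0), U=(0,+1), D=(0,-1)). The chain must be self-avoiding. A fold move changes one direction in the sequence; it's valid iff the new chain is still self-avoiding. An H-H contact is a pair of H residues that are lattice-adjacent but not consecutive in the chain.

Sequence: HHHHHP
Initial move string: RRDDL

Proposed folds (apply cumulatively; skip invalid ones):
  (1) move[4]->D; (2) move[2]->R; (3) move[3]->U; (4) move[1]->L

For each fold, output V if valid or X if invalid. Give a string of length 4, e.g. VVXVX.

Answer: VVXX

Derivation:
Initial: RRDDL -> [(0, 0), (1, 0), (2, 0), (2, -1), (2, -2), (1, -2)]
Fold 1: move[4]->D => RRDDD VALID
Fold 2: move[2]->R => RRRDD VALID
Fold 3: move[3]->U => RRRUD INVALID (collision), skipped
Fold 4: move[1]->L => RLRDD INVALID (collision), skipped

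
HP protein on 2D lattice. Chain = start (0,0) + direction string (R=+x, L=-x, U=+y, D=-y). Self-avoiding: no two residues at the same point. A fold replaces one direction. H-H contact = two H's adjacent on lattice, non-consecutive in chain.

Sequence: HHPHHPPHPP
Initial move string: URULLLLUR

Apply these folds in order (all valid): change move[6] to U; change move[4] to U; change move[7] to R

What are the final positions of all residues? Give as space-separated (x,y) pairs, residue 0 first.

Answer: (0,0) (0,1) (1,1) (1,2) (0,2) (0,3) (-1,3) (-1,4) (0,4) (1,4)

Derivation:
Initial moves: URULLLLUR
Fold: move[6]->U => URULLLUUR (positions: [(0, 0), (0, 1), (1, 1), (1, 2), (0, 2), (-1, 2), (-2, 2), (-2, 3), (-2, 4), (-1, 4)])
Fold: move[4]->U => URULULUUR (positions: [(0, 0), (0, 1), (1, 1), (1, 2), (0, 2), (0, 3), (-1, 3), (-1, 4), (-1, 5), (0, 5)])
Fold: move[7]->R => URULULURR (positions: [(0, 0), (0, 1), (1, 1), (1, 2), (0, 2), (0, 3), (-1, 3), (-1, 4), (0, 4), (1, 4)])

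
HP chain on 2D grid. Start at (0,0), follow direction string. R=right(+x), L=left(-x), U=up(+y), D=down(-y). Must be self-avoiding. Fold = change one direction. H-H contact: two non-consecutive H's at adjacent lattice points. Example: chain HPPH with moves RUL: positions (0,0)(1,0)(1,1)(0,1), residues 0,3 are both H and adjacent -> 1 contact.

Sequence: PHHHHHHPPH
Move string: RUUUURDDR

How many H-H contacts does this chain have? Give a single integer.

Answer: 0

Derivation:
Positions: [(0, 0), (1, 0), (1, 1), (1, 2), (1, 3), (1, 4), (2, 4), (2, 3), (2, 2), (3, 2)]
No H-H contacts found.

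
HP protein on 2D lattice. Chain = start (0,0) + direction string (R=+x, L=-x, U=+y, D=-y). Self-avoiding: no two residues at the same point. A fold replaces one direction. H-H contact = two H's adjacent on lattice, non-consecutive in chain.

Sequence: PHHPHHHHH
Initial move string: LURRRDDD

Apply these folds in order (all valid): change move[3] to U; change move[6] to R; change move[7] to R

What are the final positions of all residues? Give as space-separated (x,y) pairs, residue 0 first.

Initial moves: LURRRDDD
Fold: move[3]->U => LURURDDD (positions: [(0, 0), (-1, 0), (-1, 1), (0, 1), (0, 2), (1, 2), (1, 1), (1, 0), (1, -1)])
Fold: move[6]->R => LURURDRD (positions: [(0, 0), (-1, 0), (-1, 1), (0, 1), (0, 2), (1, 2), (1, 1), (2, 1), (2, 0)])
Fold: move[7]->R => LURURDRR (positions: [(0, 0), (-1, 0), (-1, 1), (0, 1), (0, 2), (1, 2), (1, 1), (2, 1), (3, 1)])

Answer: (0,0) (-1,0) (-1,1) (0,1) (0,2) (1,2) (1,1) (2,1) (3,1)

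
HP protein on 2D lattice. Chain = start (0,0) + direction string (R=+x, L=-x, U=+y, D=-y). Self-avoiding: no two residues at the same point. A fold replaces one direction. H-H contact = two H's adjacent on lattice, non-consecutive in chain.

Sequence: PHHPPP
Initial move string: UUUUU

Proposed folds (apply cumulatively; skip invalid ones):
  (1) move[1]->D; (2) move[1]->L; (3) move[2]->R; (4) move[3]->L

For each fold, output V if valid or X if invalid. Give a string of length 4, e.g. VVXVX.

Answer: XVXV

Derivation:
Initial: UUUUU -> [(0, 0), (0, 1), (0, 2), (0, 3), (0, 4), (0, 5)]
Fold 1: move[1]->D => UDUUU INVALID (collision), skipped
Fold 2: move[1]->L => ULUUU VALID
Fold 3: move[2]->R => ULRUU INVALID (collision), skipped
Fold 4: move[3]->L => ULULU VALID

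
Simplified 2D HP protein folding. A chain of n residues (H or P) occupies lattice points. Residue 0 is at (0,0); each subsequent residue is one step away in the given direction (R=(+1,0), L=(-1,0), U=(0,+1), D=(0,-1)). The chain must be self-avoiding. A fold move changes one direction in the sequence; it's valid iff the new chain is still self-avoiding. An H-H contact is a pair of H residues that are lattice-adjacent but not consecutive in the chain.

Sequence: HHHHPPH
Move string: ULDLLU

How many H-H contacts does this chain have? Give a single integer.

Positions: [(0, 0), (0, 1), (-1, 1), (-1, 0), (-2, 0), (-3, 0), (-3, 1)]
H-H contact: residue 0 @(0,0) - residue 3 @(-1, 0)

Answer: 1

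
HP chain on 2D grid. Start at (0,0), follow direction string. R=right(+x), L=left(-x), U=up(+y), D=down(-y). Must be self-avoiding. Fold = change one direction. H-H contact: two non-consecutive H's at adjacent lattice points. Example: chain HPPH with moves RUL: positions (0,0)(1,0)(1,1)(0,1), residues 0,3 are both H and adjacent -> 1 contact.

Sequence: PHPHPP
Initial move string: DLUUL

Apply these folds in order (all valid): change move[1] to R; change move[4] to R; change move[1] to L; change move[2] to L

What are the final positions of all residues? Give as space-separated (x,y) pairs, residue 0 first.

Answer: (0,0) (0,-1) (-1,-1) (-2,-1) (-2,0) (-1,0)

Derivation:
Initial moves: DLUUL
Fold: move[1]->R => DRUUL (positions: [(0, 0), (0, -1), (1, -1), (1, 0), (1, 1), (0, 1)])
Fold: move[4]->R => DRUUR (positions: [(0, 0), (0, -1), (1, -1), (1, 0), (1, 1), (2, 1)])
Fold: move[1]->L => DLUUR (positions: [(0, 0), (0, -1), (-1, -1), (-1, 0), (-1, 1), (0, 1)])
Fold: move[2]->L => DLLUR (positions: [(0, 0), (0, -1), (-1, -1), (-2, -1), (-2, 0), (-1, 0)])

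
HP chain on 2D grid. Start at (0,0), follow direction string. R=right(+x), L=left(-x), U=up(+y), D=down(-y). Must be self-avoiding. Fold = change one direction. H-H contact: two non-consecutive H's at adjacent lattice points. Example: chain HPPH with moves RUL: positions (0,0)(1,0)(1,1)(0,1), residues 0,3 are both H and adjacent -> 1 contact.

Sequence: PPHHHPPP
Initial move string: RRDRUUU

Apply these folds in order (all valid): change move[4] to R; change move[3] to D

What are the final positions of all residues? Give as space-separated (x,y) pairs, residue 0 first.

Initial moves: RRDRUUU
Fold: move[4]->R => RRDRRUU (positions: [(0, 0), (1, 0), (2, 0), (2, -1), (3, -1), (4, -1), (4, 0), (4, 1)])
Fold: move[3]->D => RRDDRUU (positions: [(0, 0), (1, 0), (2, 0), (2, -1), (2, -2), (3, -2), (3, -1), (3, 0)])

Answer: (0,0) (1,0) (2,0) (2,-1) (2,-2) (3,-2) (3,-1) (3,0)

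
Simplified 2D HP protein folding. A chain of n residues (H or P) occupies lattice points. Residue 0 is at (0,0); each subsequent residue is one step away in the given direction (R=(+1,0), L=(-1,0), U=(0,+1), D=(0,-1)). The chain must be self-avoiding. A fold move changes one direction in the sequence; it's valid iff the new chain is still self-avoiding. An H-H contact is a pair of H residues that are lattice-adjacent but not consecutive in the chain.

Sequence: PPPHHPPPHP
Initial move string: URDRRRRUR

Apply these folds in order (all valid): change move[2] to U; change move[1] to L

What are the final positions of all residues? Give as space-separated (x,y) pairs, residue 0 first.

Answer: (0,0) (0,1) (-1,1) (-1,2) (0,2) (1,2) (2,2) (3,2) (3,3) (4,3)

Derivation:
Initial moves: URDRRRRUR
Fold: move[2]->U => URURRRRUR (positions: [(0, 0), (0, 1), (1, 1), (1, 2), (2, 2), (3, 2), (4, 2), (5, 2), (5, 3), (6, 3)])
Fold: move[1]->L => ULURRRRUR (positions: [(0, 0), (0, 1), (-1, 1), (-1, 2), (0, 2), (1, 2), (2, 2), (3, 2), (3, 3), (4, 3)])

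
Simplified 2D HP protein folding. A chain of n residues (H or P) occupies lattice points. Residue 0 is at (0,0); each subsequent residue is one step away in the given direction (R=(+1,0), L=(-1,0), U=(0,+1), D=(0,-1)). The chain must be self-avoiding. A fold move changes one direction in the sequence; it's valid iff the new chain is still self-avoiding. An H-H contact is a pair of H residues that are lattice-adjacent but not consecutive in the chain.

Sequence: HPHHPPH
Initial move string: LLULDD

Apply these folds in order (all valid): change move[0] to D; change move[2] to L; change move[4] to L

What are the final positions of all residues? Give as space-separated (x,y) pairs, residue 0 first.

Answer: (0,0) (0,-1) (-1,-1) (-2,-1) (-3,-1) (-4,-1) (-4,-2)

Derivation:
Initial moves: LLULDD
Fold: move[0]->D => DLULDD (positions: [(0, 0), (0, -1), (-1, -1), (-1, 0), (-2, 0), (-2, -1), (-2, -2)])
Fold: move[2]->L => DLLLDD (positions: [(0, 0), (0, -1), (-1, -1), (-2, -1), (-3, -1), (-3, -2), (-3, -3)])
Fold: move[4]->L => DLLLLD (positions: [(0, 0), (0, -1), (-1, -1), (-2, -1), (-3, -1), (-4, -1), (-4, -2)])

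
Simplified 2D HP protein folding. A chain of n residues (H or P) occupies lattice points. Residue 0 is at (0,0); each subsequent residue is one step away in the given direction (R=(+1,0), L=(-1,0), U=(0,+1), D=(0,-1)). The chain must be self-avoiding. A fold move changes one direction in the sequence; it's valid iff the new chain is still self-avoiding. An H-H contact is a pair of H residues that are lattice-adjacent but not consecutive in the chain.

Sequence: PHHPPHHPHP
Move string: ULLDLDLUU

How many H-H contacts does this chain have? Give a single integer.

Positions: [(0, 0), (0, 1), (-1, 1), (-2, 1), (-2, 0), (-3, 0), (-3, -1), (-4, -1), (-4, 0), (-4, 1)]
H-H contact: residue 5 @(-3,0) - residue 8 @(-4, 0)

Answer: 1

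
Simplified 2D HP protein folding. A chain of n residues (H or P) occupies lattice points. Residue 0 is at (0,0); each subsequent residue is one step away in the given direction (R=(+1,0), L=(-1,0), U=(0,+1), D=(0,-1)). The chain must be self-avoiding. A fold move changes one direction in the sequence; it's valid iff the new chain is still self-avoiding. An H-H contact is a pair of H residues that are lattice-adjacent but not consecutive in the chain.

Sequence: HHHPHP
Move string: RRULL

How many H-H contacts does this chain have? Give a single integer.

Answer: 1

Derivation:
Positions: [(0, 0), (1, 0), (2, 0), (2, 1), (1, 1), (0, 1)]
H-H contact: residue 1 @(1,0) - residue 4 @(1, 1)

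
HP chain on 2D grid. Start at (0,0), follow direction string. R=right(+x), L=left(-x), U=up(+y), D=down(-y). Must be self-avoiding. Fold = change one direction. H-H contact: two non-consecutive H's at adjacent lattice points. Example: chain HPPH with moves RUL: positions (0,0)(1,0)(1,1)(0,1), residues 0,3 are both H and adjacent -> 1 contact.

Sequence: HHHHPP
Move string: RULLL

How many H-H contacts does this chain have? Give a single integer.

Positions: [(0, 0), (1, 0), (1, 1), (0, 1), (-1, 1), (-2, 1)]
H-H contact: residue 0 @(0,0) - residue 3 @(0, 1)

Answer: 1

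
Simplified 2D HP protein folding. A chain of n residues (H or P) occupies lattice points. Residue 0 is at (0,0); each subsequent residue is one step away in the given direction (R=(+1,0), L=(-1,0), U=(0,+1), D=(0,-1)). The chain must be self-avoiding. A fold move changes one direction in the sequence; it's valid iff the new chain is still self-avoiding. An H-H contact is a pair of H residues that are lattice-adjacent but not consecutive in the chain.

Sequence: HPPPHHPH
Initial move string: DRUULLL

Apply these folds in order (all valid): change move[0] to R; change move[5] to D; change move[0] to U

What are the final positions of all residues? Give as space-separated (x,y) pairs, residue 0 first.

Answer: (0,0) (0,1) (1,1) (1,2) (1,3) (0,3) (0,2) (-1,2)

Derivation:
Initial moves: DRUULLL
Fold: move[0]->R => RRUULLL (positions: [(0, 0), (1, 0), (2, 0), (2, 1), (2, 2), (1, 2), (0, 2), (-1, 2)])
Fold: move[5]->D => RRUULDL (positions: [(0, 0), (1, 0), (2, 0), (2, 1), (2, 2), (1, 2), (1, 1), (0, 1)])
Fold: move[0]->U => URUULDL (positions: [(0, 0), (0, 1), (1, 1), (1, 2), (1, 3), (0, 3), (0, 2), (-1, 2)])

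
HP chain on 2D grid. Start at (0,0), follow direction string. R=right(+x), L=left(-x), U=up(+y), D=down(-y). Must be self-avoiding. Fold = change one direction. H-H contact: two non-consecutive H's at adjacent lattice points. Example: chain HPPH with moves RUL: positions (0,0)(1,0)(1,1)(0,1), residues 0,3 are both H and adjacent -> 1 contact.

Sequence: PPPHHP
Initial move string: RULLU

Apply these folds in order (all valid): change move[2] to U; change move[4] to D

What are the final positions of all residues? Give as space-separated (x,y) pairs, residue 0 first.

Initial moves: RULLU
Fold: move[2]->U => RUULU (positions: [(0, 0), (1, 0), (1, 1), (1, 2), (0, 2), (0, 3)])
Fold: move[4]->D => RUULD (positions: [(0, 0), (1, 0), (1, 1), (1, 2), (0, 2), (0, 1)])

Answer: (0,0) (1,0) (1,1) (1,2) (0,2) (0,1)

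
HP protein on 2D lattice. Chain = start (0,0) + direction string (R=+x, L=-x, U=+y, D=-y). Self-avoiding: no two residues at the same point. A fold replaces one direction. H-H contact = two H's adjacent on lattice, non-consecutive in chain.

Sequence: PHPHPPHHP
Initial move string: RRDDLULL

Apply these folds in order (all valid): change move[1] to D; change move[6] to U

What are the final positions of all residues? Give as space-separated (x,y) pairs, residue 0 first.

Initial moves: RRDDLULL
Fold: move[1]->D => RDDDLULL (positions: [(0, 0), (1, 0), (1, -1), (1, -2), (1, -3), (0, -3), (0, -2), (-1, -2), (-2, -2)])
Fold: move[6]->U => RDDDLUUL (positions: [(0, 0), (1, 0), (1, -1), (1, -2), (1, -3), (0, -3), (0, -2), (0, -1), (-1, -1)])

Answer: (0,0) (1,0) (1,-1) (1,-2) (1,-3) (0,-3) (0,-2) (0,-1) (-1,-1)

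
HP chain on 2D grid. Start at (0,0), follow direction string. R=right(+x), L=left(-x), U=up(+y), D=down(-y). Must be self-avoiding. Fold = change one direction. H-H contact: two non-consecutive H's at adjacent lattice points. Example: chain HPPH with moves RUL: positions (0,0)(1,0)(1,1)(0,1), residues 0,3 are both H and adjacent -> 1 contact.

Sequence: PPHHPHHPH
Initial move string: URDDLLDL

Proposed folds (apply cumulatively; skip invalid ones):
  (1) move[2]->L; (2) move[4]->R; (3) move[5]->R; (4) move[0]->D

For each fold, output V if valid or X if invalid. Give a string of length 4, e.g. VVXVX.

Initial: URDDLLDL -> [(0, 0), (0, 1), (1, 1), (1, 0), (1, -1), (0, -1), (-1, -1), (-1, -2), (-2, -2)]
Fold 1: move[2]->L => URLDLLDL INVALID (collision), skipped
Fold 2: move[4]->R => URDDRLDL INVALID (collision), skipped
Fold 3: move[5]->R => URDDLRDL INVALID (collision), skipped
Fold 4: move[0]->D => DRDDLLDL VALID

Answer: XXXV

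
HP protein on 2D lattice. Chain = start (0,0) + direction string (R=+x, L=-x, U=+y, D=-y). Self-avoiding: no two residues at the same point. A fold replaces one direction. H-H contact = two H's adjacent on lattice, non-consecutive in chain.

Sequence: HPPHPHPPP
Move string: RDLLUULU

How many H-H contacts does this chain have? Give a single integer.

Positions: [(0, 0), (1, 0), (1, -1), (0, -1), (-1, -1), (-1, 0), (-1, 1), (-2, 1), (-2, 2)]
H-H contact: residue 0 @(0,0) - residue 5 @(-1, 0)
H-H contact: residue 0 @(0,0) - residue 3 @(0, -1)

Answer: 2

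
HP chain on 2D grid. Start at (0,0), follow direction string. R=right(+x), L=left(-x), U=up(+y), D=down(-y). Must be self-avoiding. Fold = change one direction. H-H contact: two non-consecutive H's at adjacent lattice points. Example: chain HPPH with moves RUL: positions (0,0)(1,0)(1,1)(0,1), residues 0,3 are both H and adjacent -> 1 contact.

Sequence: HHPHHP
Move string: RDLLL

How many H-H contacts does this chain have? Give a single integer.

Positions: [(0, 0), (1, 0), (1, -1), (0, -1), (-1, -1), (-2, -1)]
H-H contact: residue 0 @(0,0) - residue 3 @(0, -1)

Answer: 1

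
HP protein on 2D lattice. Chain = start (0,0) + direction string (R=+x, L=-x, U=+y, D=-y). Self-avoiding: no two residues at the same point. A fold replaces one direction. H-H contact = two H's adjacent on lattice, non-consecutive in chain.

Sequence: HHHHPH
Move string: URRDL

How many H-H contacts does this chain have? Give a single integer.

Answer: 2

Derivation:
Positions: [(0, 0), (0, 1), (1, 1), (2, 1), (2, 0), (1, 0)]
H-H contact: residue 0 @(0,0) - residue 5 @(1, 0)
H-H contact: residue 2 @(1,1) - residue 5 @(1, 0)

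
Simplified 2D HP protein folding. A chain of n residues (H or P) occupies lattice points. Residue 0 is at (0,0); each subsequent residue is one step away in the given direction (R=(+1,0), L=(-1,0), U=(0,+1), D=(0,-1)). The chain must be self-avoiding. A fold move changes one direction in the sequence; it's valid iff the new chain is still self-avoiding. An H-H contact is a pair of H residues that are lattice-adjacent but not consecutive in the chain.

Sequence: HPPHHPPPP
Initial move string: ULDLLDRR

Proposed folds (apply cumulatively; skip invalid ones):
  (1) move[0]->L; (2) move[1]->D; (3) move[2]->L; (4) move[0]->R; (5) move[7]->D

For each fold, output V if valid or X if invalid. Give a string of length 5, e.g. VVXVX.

Initial: ULDLLDRR -> [(0, 0), (0, 1), (-1, 1), (-1, 0), (-2, 0), (-3, 0), (-3, -1), (-2, -1), (-1, -1)]
Fold 1: move[0]->L => LLDLLDRR VALID
Fold 2: move[1]->D => LDDLLDRR VALID
Fold 3: move[2]->L => LDLLLDRR VALID
Fold 4: move[0]->R => RDLLLDRR VALID
Fold 5: move[7]->D => RDLLLDRD VALID

Answer: VVVVV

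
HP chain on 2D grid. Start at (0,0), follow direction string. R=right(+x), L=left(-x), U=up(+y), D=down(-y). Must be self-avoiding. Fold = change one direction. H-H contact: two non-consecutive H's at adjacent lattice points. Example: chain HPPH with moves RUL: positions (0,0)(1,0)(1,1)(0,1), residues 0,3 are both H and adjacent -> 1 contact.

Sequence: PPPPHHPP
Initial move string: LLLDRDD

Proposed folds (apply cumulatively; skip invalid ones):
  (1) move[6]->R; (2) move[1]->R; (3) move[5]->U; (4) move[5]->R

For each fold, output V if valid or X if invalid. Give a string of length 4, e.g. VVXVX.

Answer: VXXV

Derivation:
Initial: LLLDRDD -> [(0, 0), (-1, 0), (-2, 0), (-3, 0), (-3, -1), (-2, -1), (-2, -2), (-2, -3)]
Fold 1: move[6]->R => LLLDRDR VALID
Fold 2: move[1]->R => LRLDRDR INVALID (collision), skipped
Fold 3: move[5]->U => LLLDRUR INVALID (collision), skipped
Fold 4: move[5]->R => LLLDRRR VALID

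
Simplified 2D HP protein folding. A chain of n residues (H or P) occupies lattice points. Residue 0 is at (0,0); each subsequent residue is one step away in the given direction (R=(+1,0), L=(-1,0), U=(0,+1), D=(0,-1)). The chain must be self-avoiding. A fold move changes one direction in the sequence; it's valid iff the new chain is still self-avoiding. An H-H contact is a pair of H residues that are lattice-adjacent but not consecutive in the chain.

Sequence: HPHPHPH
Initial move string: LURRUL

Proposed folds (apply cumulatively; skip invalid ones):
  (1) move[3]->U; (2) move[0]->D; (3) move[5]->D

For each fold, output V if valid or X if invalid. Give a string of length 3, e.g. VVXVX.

Answer: VXX

Derivation:
Initial: LURRUL -> [(0, 0), (-1, 0), (-1, 1), (0, 1), (1, 1), (1, 2), (0, 2)]
Fold 1: move[3]->U => LURUUL VALID
Fold 2: move[0]->D => DURUUL INVALID (collision), skipped
Fold 3: move[5]->D => LURUUD INVALID (collision), skipped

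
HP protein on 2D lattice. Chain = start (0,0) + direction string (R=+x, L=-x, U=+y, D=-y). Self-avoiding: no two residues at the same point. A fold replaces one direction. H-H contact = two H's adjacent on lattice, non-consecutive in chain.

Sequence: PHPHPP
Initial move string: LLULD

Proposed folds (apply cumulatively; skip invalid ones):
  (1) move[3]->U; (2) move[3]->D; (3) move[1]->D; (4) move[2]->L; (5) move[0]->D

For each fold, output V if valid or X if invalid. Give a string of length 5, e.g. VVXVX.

Answer: XXXVV

Derivation:
Initial: LLULD -> [(0, 0), (-1, 0), (-2, 0), (-2, 1), (-3, 1), (-3, 0)]
Fold 1: move[3]->U => LLUUD INVALID (collision), skipped
Fold 2: move[3]->D => LLUDD INVALID (collision), skipped
Fold 3: move[1]->D => LDULD INVALID (collision), skipped
Fold 4: move[2]->L => LLLLD VALID
Fold 5: move[0]->D => DLLLD VALID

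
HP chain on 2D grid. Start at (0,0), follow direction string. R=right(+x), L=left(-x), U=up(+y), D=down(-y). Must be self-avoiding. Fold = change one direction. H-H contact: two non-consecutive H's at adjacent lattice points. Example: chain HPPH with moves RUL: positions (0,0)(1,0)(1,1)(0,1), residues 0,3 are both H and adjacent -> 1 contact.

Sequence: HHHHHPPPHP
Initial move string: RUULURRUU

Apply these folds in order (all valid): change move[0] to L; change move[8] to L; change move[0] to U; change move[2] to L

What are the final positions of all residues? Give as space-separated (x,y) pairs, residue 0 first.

Answer: (0,0) (0,1) (0,2) (-1,2) (-2,2) (-2,3) (-1,3) (0,3) (0,4) (-1,4)

Derivation:
Initial moves: RUULURRUU
Fold: move[0]->L => LUULURRUU (positions: [(0, 0), (-1, 0), (-1, 1), (-1, 2), (-2, 2), (-2, 3), (-1, 3), (0, 3), (0, 4), (0, 5)])
Fold: move[8]->L => LUULURRUL (positions: [(0, 0), (-1, 0), (-1, 1), (-1, 2), (-2, 2), (-2, 3), (-1, 3), (0, 3), (0, 4), (-1, 4)])
Fold: move[0]->U => UUULURRUL (positions: [(0, 0), (0, 1), (0, 2), (0, 3), (-1, 3), (-1, 4), (0, 4), (1, 4), (1, 5), (0, 5)])
Fold: move[2]->L => UULLURRUL (positions: [(0, 0), (0, 1), (0, 2), (-1, 2), (-2, 2), (-2, 3), (-1, 3), (0, 3), (0, 4), (-1, 4)])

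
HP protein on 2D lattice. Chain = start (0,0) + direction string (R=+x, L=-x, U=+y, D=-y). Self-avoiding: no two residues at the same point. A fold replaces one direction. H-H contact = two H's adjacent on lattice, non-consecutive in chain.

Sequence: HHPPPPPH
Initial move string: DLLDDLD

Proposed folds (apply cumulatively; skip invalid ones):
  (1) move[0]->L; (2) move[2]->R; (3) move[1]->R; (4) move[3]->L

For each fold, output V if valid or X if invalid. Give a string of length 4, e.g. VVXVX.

Answer: VXXV

Derivation:
Initial: DLLDDLD -> [(0, 0), (0, -1), (-1, -1), (-2, -1), (-2, -2), (-2, -3), (-3, -3), (-3, -4)]
Fold 1: move[0]->L => LLLDDLD VALID
Fold 2: move[2]->R => LLRDDLD INVALID (collision), skipped
Fold 3: move[1]->R => LRLDDLD INVALID (collision), skipped
Fold 4: move[3]->L => LLLLDLD VALID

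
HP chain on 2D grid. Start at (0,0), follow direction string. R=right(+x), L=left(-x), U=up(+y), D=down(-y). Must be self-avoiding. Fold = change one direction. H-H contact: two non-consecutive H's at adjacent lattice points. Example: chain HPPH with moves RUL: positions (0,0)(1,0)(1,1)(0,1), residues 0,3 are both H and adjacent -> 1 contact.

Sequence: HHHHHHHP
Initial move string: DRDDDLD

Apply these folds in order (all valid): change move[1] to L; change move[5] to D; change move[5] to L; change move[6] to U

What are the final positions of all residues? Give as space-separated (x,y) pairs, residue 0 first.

Initial moves: DRDDDLD
Fold: move[1]->L => DLDDDLD (positions: [(0, 0), (0, -1), (-1, -1), (-1, -2), (-1, -3), (-1, -4), (-2, -4), (-2, -5)])
Fold: move[5]->D => DLDDDDD (positions: [(0, 0), (0, -1), (-1, -1), (-1, -2), (-1, -3), (-1, -4), (-1, -5), (-1, -6)])
Fold: move[5]->L => DLDDDLD (positions: [(0, 0), (0, -1), (-1, -1), (-1, -2), (-1, -3), (-1, -4), (-2, -4), (-2, -5)])
Fold: move[6]->U => DLDDDLU (positions: [(0, 0), (0, -1), (-1, -1), (-1, -2), (-1, -3), (-1, -4), (-2, -4), (-2, -3)])

Answer: (0,0) (0,-1) (-1,-1) (-1,-2) (-1,-3) (-1,-4) (-2,-4) (-2,-3)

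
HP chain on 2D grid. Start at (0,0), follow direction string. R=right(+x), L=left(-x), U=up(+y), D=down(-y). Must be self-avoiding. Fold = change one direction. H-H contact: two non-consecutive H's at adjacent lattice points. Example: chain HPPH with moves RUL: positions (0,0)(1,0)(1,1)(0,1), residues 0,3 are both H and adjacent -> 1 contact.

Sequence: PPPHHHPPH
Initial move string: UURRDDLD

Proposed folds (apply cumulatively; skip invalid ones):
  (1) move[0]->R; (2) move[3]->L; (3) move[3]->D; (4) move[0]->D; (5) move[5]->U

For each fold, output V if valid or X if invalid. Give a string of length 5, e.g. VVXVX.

Answer: VXVXX

Derivation:
Initial: UURRDDLD -> [(0, 0), (0, 1), (0, 2), (1, 2), (2, 2), (2, 1), (2, 0), (1, 0), (1, -1)]
Fold 1: move[0]->R => RURRDDLD VALID
Fold 2: move[3]->L => RURLDDLD INVALID (collision), skipped
Fold 3: move[3]->D => RURDDDLD VALID
Fold 4: move[0]->D => DURDDDLD INVALID (collision), skipped
Fold 5: move[5]->U => RURDDULD INVALID (collision), skipped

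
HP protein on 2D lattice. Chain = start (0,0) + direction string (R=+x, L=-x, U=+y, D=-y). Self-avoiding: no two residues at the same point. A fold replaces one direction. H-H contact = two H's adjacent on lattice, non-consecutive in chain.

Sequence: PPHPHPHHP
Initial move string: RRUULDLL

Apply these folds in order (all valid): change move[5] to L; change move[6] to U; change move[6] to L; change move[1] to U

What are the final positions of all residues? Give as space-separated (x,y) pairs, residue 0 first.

Initial moves: RRUULDLL
Fold: move[5]->L => RRUULLLL (positions: [(0, 0), (1, 0), (2, 0), (2, 1), (2, 2), (1, 2), (0, 2), (-1, 2), (-2, 2)])
Fold: move[6]->U => RRUULLUL (positions: [(0, 0), (1, 0), (2, 0), (2, 1), (2, 2), (1, 2), (0, 2), (0, 3), (-1, 3)])
Fold: move[6]->L => RRUULLLL (positions: [(0, 0), (1, 0), (2, 0), (2, 1), (2, 2), (1, 2), (0, 2), (-1, 2), (-2, 2)])
Fold: move[1]->U => RUUULLLL (positions: [(0, 0), (1, 0), (1, 1), (1, 2), (1, 3), (0, 3), (-1, 3), (-2, 3), (-3, 3)])

Answer: (0,0) (1,0) (1,1) (1,2) (1,3) (0,3) (-1,3) (-2,3) (-3,3)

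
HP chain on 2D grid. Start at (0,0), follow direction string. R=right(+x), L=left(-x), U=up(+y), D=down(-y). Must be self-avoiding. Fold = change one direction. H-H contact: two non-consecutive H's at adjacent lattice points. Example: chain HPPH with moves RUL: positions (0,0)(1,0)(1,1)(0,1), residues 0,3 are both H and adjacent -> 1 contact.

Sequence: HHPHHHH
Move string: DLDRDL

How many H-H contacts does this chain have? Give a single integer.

Answer: 2

Derivation:
Positions: [(0, 0), (0, -1), (-1, -1), (-1, -2), (0, -2), (0, -3), (-1, -3)]
H-H contact: residue 1 @(0,-1) - residue 4 @(0, -2)
H-H contact: residue 3 @(-1,-2) - residue 6 @(-1, -3)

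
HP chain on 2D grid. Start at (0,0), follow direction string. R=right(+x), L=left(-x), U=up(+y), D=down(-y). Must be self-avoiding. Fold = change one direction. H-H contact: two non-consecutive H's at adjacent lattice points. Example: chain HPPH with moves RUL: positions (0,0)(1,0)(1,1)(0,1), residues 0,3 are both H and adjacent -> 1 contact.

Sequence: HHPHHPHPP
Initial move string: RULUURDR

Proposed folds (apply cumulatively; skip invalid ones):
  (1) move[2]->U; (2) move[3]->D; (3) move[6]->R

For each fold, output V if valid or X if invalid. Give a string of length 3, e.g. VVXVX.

Initial: RULUURDR -> [(0, 0), (1, 0), (1, 1), (0, 1), (0, 2), (0, 3), (1, 3), (1, 2), (2, 2)]
Fold 1: move[2]->U => RUUUURDR VALID
Fold 2: move[3]->D => RUUDURDR INVALID (collision), skipped
Fold 3: move[6]->R => RUUUURRR VALID

Answer: VXV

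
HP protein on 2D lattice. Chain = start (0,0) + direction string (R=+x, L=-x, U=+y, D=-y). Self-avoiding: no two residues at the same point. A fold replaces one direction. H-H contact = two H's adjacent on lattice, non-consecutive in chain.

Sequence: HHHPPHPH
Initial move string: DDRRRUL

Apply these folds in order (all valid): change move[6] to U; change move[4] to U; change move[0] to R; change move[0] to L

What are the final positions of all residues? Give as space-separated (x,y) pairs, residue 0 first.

Answer: (0,0) (-1,0) (-1,-1) (0,-1) (1,-1) (1,0) (1,1) (1,2)

Derivation:
Initial moves: DDRRRUL
Fold: move[6]->U => DDRRRUU (positions: [(0, 0), (0, -1), (0, -2), (1, -2), (2, -2), (3, -2), (3, -1), (3, 0)])
Fold: move[4]->U => DDRRUUU (positions: [(0, 0), (0, -1), (0, -2), (1, -2), (2, -2), (2, -1), (2, 0), (2, 1)])
Fold: move[0]->R => RDRRUUU (positions: [(0, 0), (1, 0), (1, -1), (2, -1), (3, -1), (3, 0), (3, 1), (3, 2)])
Fold: move[0]->L => LDRRUUU (positions: [(0, 0), (-1, 0), (-1, -1), (0, -1), (1, -1), (1, 0), (1, 1), (1, 2)])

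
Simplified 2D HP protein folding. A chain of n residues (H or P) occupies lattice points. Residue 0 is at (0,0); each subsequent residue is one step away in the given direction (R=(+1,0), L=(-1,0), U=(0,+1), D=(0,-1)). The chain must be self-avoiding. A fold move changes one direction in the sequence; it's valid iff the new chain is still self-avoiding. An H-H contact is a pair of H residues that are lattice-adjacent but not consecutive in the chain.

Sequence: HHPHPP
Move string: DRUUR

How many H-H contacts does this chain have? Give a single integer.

Answer: 1

Derivation:
Positions: [(0, 0), (0, -1), (1, -1), (1, 0), (1, 1), (2, 1)]
H-H contact: residue 0 @(0,0) - residue 3 @(1, 0)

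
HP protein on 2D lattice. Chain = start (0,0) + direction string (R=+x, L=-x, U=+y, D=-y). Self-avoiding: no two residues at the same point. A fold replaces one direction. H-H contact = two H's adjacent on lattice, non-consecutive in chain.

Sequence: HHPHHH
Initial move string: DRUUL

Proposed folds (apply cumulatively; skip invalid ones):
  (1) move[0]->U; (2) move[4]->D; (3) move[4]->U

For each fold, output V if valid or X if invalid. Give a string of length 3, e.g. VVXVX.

Initial: DRUUL -> [(0, 0), (0, -1), (1, -1), (1, 0), (1, 1), (0, 1)]
Fold 1: move[0]->U => URUUL VALID
Fold 2: move[4]->D => URUUD INVALID (collision), skipped
Fold 3: move[4]->U => URUUU VALID

Answer: VXV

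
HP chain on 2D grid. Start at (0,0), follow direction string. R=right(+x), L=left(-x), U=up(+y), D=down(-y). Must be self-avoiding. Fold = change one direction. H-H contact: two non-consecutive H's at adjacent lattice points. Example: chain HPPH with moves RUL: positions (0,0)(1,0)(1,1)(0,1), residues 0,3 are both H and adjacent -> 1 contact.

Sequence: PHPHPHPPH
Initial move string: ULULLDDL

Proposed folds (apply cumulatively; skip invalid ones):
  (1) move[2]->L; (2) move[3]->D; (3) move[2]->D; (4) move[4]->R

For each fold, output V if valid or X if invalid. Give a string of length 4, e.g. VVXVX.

Initial: ULULLDDL -> [(0, 0), (0, 1), (-1, 1), (-1, 2), (-2, 2), (-3, 2), (-3, 1), (-3, 0), (-4, 0)]
Fold 1: move[2]->L => ULLLLDDL VALID
Fold 2: move[3]->D => ULLDLDDL VALID
Fold 3: move[2]->D => ULDDLDDL VALID
Fold 4: move[4]->R => ULDDRDDL VALID

Answer: VVVV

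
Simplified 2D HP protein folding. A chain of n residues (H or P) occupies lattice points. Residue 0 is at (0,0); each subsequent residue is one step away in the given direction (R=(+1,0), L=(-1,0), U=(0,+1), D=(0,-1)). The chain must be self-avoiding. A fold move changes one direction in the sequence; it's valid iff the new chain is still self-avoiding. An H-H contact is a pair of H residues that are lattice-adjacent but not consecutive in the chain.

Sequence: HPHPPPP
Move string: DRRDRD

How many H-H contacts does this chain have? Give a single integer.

Positions: [(0, 0), (0, -1), (1, -1), (2, -1), (2, -2), (3, -2), (3, -3)]
No H-H contacts found.

Answer: 0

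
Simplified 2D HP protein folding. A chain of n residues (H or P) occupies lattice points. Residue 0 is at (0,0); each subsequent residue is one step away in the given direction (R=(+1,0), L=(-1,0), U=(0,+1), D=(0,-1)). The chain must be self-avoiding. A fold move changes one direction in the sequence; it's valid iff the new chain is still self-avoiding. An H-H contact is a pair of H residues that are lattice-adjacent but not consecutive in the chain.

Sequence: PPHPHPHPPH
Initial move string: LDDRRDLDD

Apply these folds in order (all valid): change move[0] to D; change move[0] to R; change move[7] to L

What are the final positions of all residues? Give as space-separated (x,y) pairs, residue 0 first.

Answer: (0,0) (1,0) (1,-1) (1,-2) (2,-2) (3,-2) (3,-3) (2,-3) (1,-3) (1,-4)

Derivation:
Initial moves: LDDRRDLDD
Fold: move[0]->D => DDDRRDLDD (positions: [(0, 0), (0, -1), (0, -2), (0, -3), (1, -3), (2, -3), (2, -4), (1, -4), (1, -5), (1, -6)])
Fold: move[0]->R => RDDRRDLDD (positions: [(0, 0), (1, 0), (1, -1), (1, -2), (2, -2), (3, -2), (3, -3), (2, -3), (2, -4), (2, -5)])
Fold: move[7]->L => RDDRRDLLD (positions: [(0, 0), (1, 0), (1, -1), (1, -2), (2, -2), (3, -2), (3, -3), (2, -3), (1, -3), (1, -4)])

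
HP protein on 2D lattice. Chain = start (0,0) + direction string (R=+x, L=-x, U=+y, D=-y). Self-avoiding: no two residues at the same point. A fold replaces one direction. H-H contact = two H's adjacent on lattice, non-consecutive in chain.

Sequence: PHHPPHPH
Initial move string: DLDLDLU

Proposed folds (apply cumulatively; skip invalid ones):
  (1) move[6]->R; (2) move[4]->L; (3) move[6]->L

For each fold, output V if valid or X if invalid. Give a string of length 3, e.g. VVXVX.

Initial: DLDLDLU -> [(0, 0), (0, -1), (-1, -1), (-1, -2), (-2, -2), (-2, -3), (-3, -3), (-3, -2)]
Fold 1: move[6]->R => DLDLDLR INVALID (collision), skipped
Fold 2: move[4]->L => DLDLLLU VALID
Fold 3: move[6]->L => DLDLLLL VALID

Answer: XVV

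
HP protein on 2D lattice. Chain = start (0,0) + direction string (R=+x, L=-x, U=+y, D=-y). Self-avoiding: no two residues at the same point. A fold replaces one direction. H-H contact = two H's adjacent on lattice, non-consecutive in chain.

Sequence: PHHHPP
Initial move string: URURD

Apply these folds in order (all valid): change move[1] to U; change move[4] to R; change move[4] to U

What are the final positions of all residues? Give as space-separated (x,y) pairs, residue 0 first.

Initial moves: URURD
Fold: move[1]->U => UUURD (positions: [(0, 0), (0, 1), (0, 2), (0, 3), (1, 3), (1, 2)])
Fold: move[4]->R => UUURR (positions: [(0, 0), (0, 1), (0, 2), (0, 3), (1, 3), (2, 3)])
Fold: move[4]->U => UUURU (positions: [(0, 0), (0, 1), (0, 2), (0, 3), (1, 3), (1, 4)])

Answer: (0,0) (0,1) (0,2) (0,3) (1,3) (1,4)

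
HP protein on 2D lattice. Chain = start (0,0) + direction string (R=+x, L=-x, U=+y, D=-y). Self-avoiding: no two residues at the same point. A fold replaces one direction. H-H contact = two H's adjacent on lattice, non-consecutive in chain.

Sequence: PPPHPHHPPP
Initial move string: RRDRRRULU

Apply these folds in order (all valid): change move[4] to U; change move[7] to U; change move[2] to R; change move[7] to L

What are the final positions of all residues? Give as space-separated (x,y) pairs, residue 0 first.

Answer: (0,0) (1,0) (2,0) (3,0) (4,0) (4,1) (5,1) (5,2) (4,2) (4,3)

Derivation:
Initial moves: RRDRRRULU
Fold: move[4]->U => RRDRURULU (positions: [(0, 0), (1, 0), (2, 0), (2, -1), (3, -1), (3, 0), (4, 0), (4, 1), (3, 1), (3, 2)])
Fold: move[7]->U => RRDRURUUU (positions: [(0, 0), (1, 0), (2, 0), (2, -1), (3, -1), (3, 0), (4, 0), (4, 1), (4, 2), (4, 3)])
Fold: move[2]->R => RRRRURUUU (positions: [(0, 0), (1, 0), (2, 0), (3, 0), (4, 0), (4, 1), (5, 1), (5, 2), (5, 3), (5, 4)])
Fold: move[7]->L => RRRRURULU (positions: [(0, 0), (1, 0), (2, 0), (3, 0), (4, 0), (4, 1), (5, 1), (5, 2), (4, 2), (4, 3)])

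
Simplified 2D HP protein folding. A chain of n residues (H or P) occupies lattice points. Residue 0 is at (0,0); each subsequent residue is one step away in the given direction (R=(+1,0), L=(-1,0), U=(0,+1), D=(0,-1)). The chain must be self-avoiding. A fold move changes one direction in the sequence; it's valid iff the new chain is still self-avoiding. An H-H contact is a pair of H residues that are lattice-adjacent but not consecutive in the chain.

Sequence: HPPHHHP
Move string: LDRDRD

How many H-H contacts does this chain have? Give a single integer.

Answer: 1

Derivation:
Positions: [(0, 0), (-1, 0), (-1, -1), (0, -1), (0, -2), (1, -2), (1, -3)]
H-H contact: residue 0 @(0,0) - residue 3 @(0, -1)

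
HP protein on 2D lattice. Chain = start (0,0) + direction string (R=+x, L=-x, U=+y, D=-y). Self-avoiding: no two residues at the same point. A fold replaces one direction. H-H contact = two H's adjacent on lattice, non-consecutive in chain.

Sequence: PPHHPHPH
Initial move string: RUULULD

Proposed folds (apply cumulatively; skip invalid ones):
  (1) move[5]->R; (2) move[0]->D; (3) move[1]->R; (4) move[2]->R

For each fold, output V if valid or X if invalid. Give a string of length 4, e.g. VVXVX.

Initial: RUULULD -> [(0, 0), (1, 0), (1, 1), (1, 2), (0, 2), (0, 3), (-1, 3), (-1, 2)]
Fold 1: move[5]->R => RUULURD INVALID (collision), skipped
Fold 2: move[0]->D => DUULULD INVALID (collision), skipped
Fold 3: move[1]->R => RRULULD VALID
Fold 4: move[2]->R => RRRLULD INVALID (collision), skipped

Answer: XXVX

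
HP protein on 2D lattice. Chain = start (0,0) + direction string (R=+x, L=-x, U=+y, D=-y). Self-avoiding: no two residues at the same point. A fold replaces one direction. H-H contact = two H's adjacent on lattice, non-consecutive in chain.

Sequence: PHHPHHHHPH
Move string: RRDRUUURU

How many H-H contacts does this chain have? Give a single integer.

Positions: [(0, 0), (1, 0), (2, 0), (2, -1), (3, -1), (3, 0), (3, 1), (3, 2), (4, 2), (4, 3)]
H-H contact: residue 2 @(2,0) - residue 5 @(3, 0)

Answer: 1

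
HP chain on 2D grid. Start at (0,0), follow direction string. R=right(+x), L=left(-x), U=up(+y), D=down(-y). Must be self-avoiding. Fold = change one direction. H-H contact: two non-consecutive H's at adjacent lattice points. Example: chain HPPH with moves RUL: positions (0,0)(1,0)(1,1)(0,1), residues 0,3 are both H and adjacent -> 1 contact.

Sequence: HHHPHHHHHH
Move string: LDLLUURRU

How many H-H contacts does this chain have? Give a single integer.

Positions: [(0, 0), (-1, 0), (-1, -1), (-2, -1), (-3, -1), (-3, 0), (-3, 1), (-2, 1), (-1, 1), (-1, 2)]
H-H contact: residue 1 @(-1,0) - residue 8 @(-1, 1)

Answer: 1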